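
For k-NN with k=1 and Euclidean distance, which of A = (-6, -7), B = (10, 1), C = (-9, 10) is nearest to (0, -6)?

Distances: d(A) ≈ 6.0828, d(B) ≈ 12.2066, d(C) ≈ 18.3576. Nearest: A = (-6, -7) with distance 6.0828.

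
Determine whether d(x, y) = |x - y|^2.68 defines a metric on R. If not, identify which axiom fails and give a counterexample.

No. d(x,y) = |x-y|^2.68 fails the triangle inequality since p = 2.68 > 1. Counterexample: x = 2, y = 8, z = 10. d(x,z) = |2 - 10|^2.68 = 8^2.68 ≈ 263.1971, but d(x,y) + d(y,z) = 6^2.68 + 2^2.68 ≈ 121.7434 + 6.4086 = 128.152. Since 263.1971 > 128.152, the triangle inequality is violated.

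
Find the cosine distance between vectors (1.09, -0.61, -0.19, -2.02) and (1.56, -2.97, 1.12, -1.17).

With u = (1.09, -0.61, -0.19, -2.02), v = (1.56, -2.97, 1.12, -1.17):
u·v = 1.09·1.56 + (-0.61)·(-2.97) + (-0.19)·1.12 + (-2.02)·(-1.17) = 1.7004 + 1.8117 + (-0.2128) + 2.3634 = 5.6627.
|u| = √(1.09² + (-0.61)² + (-0.19)² + (-2.02)²) = √(1.1881 + 0.3721 + 0.0361 + 4.0804) = √5.6767, |v| = √(1.56² + (-2.97)² + 1.12² + (-1.17)²) = √(2.4336 + 8.8209 + 1.2544 + 1.3689) = √13.8778.
cos θ = (u·v)/(|u||v|) = 5.6627/(√5.6767·√13.8778) ≈ 0.638
Cosine distance = 1 - cos θ ≈ 1 - 0.638 = 0.362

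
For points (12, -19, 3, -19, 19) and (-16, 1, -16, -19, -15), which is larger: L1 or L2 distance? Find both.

L1 = |12 - (-16)| + |-19 - 1| + |3 - (-16)| + |-19 - (-19)| + |19 - (-15)| = 28 + 20 + 19 + 0 + 34 = 101
L2 = √(28² + 20² + 19² + 0² + 34²) = √2701 ≈ 51.9711
L1 ≥ L2 always (equality iff movement is along one axis); L1 > L2 here.
Ratio L1/L2 = 101/√2701 ≈ 1.9434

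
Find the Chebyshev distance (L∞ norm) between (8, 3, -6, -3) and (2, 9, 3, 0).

max(|x_i - y_i|) = max(|8 - 2|, |3 - 9|, |-6 - 3|, |-3 - 0|) = max(6, 6, 9, 3) = 9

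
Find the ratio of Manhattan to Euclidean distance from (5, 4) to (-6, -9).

L1 = |5 - (-6)| + |4 - (-9)| = 11 + 13 = 24
L2 = √(11² + 13²) = √290 ≈ 17.0294
L1 ≥ L2 always (equality iff movement is along one axis); L1 > L2 here.
Ratio L1/L2 = 24/√290 ≈ 1.4093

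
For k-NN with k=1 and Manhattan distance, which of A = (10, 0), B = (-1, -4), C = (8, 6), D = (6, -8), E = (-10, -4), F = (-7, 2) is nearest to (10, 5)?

Distances: d(A) = 5, d(B) = 20, d(C) = 3, d(D) = 17, d(E) = 29, d(F) = 20. Nearest: C = (8, 6) with distance 3.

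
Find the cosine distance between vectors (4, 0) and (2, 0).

With u = (4, 0), v = (2, 0):
u·v = 4·2 + 0·0 = 8 + 0 = 8.
|u| = √(4² + 0²) = √16, |v| = √(2² + 0²) = √4, so |u||v| = √(16·4) = √64 = 8.
cos θ = (u·v)/(|u||v|) = 8/8 = 1
Cosine distance = 1 - cos θ = 1 - 1 = 0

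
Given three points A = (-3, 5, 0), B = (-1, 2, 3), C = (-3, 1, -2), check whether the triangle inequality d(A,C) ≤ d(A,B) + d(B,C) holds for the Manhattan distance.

d(A,B) = 2 + 3 + 3 = 8, d(B,C) = 2 + 1 + 5 = 8, d(A,C) = 0 + 4 + 2 = 6.
d(A,C) = 6 ≤ 8 + 8 = 16. Triangle inequality is satisfied.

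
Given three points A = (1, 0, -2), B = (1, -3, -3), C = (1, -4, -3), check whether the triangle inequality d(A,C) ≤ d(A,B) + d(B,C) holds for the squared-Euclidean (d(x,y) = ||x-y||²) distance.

d(A,B) = 0² + 3² + 1² = 10, d(B,C) = 0² + 1² + 0² = 1, d(A,C) = 0² + 4² + 1² = 17.
d(A,C) = 17 > 10 + 1 = 11. Triangle inequality is VIOLATED. (Squared-Euclidean is not a metric — this is a counterexample.)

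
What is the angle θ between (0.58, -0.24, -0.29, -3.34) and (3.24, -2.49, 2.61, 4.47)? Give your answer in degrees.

With u = (0.58, -0.24, -0.29, -3.34), v = (3.24, -2.49, 2.61, 4.47):
u·v = 0.58·3.24 + (-0.24)·(-2.49) + (-0.29)·2.61 + (-3.34)·4.47 = 1.8792 + 0.5976 + (-0.7569) + (-14.9298) = -13.2099.
|u| = √(0.58² + (-0.24)² + (-0.29)² + (-3.34)²) = √(0.3364 + 0.0576 + 0.0841 + 11.1556) = √11.6337, |v| = √(3.24² + (-2.49)² + 2.61² + 4.47²) = √(10.4976 + 6.2001 + 6.8121 + 19.9809) = √43.4907.
cos θ = (u·v)/(|u||v|) = -13.2099/(√11.6337·√43.4907) ≈ -0.587276
θ = arccos(-0.587276) ≈ 125.96°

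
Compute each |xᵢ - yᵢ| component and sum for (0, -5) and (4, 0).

Σ|x_i - y_i| = |0 - 4| + |-5 - 0| = 4 + 5 = 9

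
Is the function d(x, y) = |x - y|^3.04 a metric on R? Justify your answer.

No. d(x,y) = |x-y|^3.04 fails the triangle inequality since p = 3.04 > 1. Counterexample: x = -3, y = 8, z = 9. d(x,z) = |-3 - 9|^3.04 = 12^3.04 ≈ 1908.5827, but d(x,y) + d(y,z) = 11^3.04 + 1^3.04 ≈ 1464.987 + 1 = 1465.987. Since 1908.5827 > 1465.987, the triangle inequality is violated.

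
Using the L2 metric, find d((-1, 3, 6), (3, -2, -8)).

√(Σ(x_i - y_i)²) = √((-1 - 3)² + (3 - (-2))² + (6 - (-8))²)
= √((-4)² + 5² + 14²) = √(16 + 25 + 196) = √237 ≈ 15.3948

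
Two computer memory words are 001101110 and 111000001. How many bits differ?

Differing positions: 1, 2, 4, 6, 7, 8, 9. Hamming distance = 7.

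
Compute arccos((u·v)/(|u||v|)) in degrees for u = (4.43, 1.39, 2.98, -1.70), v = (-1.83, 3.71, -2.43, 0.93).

With u = (4.43, 1.39, 2.98, -1.70), v = (-1.83, 3.71, -2.43, 0.93):
u·v = 4.43·(-1.83) + 1.39·3.71 + 2.98·(-2.43) + (-1.7)·0.93 = (-8.1069) + 5.1569 + (-7.2414) + (-1.581) = -11.7724.
|u| = √(4.43² + 1.39² + 2.98² + (-1.7)²) = √(19.6249 + 1.9321 + 8.8804 + 2.89) = √33.3274, |v| = √((-1.83)² + 3.71² + (-2.43)² + 0.93²) = √(3.3489 + 13.7641 + 5.9049 + 0.8649) = √23.8828.
cos θ = (u·v)/(|u||v|) = -11.7724/(√33.3274·√23.8828) ≈ -0.417274
θ = arccos(-0.417274) ≈ 114.66°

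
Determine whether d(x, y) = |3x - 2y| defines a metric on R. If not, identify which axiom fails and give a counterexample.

No. d fails symmetry: d(9, 5) = |3·9 - 2·5| = |17| = 17, but d(5, 9) = |3·5 - 2·9| = |-3| = 3. Since 17 ≠ 3, d(x,y) ≠ d(y,x) in general.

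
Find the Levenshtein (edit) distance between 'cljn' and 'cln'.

Let D[i][j] be the edit distance between the first i characters of 'cljn' and the first j characters of 'cln', with D[i][0] = i, D[0][j] = j, and D[i][j] = D[i-1][j-1] if the characters match, else 1 + min(D[i-1][j], D[i][j-1], D[i-1][j-1]). Filling the table (rows: prefixes of 'cljn', columns: prefixes of 'cln'):
     ε  c  l  n
  ε  0  1  2  3
  c  1  0  1  2
  l  2  1  0  1
  j  3  2  1  1
  n  4  3  2  1
The bottom-right entry gives D[4][3] = 1, so no sequence of fewer than 1 edit works. Backtracking through the table gives one optimal edit sequence (1 edit):
  cljn → cln (del j @3)
Edit distance = 1.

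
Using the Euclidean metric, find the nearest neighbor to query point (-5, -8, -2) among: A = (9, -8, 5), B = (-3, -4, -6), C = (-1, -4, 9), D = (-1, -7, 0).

Distances: d(A) ≈ 15.6525, d(B) = 6, d(C) ≈ 12.3693, d(D) ≈ 4.5826. Nearest: D = (-1, -7, 0) with distance 4.5826.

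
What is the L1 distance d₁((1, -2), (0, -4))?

Σ|x_i - y_i| = |1 - 0| + |-2 - (-4)| = 1 + 2 = 3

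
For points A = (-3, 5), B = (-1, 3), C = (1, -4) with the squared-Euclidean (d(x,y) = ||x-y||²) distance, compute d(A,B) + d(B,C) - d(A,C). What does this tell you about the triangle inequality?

d(A,B) = 2² + 2² = 8, d(B,C) = 2² + 7² = 53, d(A,C) = 4² + 9² = 97.
d(A,B) + d(B,C) - d(A,C) = 8 + 53 - 97 = 61 - 97 = -36. This is < 0, so the triangle inequality FAILS for these points (squared-Euclidean is not a metric).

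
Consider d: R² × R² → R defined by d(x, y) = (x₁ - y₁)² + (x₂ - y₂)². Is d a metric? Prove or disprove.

No. The squared Euclidean distance fails the triangle inequality. Counterexample: x = (0, 0), y = (4, 3), z = (8, 6). d(x,z) = 8² + 6² = 100, but d(x,y) + d(y,z) = (4² + 3²) + (4² + 3²) = 25 + 25 = 50. Since 100 > 50, the triangle inequality is violated. (Note: √d, the ordinary Euclidean distance, IS a metric.)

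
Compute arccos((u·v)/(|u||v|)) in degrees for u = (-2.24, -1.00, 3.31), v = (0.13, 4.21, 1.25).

With u = (-2.24, -1.00, 3.31), v = (0.13, 4.21, 1.25):
u·v = (-2.24)·0.13 + (-1)·4.21 + 3.31·1.25 = (-0.2912) + (-4.21) + 4.1375 = -0.3637.
|u| = √((-2.24)² + (-1)² + 3.31²) = √(5.0176 + 1 + 10.9561) = √16.9737, |v| = √(0.13² + 4.21² + 1.25²) = √(0.0169 + 17.7241 + 1.5625) = √19.3035.
cos θ = (u·v)/(|u||v|) = -0.3637/(√16.9737·√19.3035) ≈ -0.020093
θ = arccos(-0.020093) ≈ 91.15°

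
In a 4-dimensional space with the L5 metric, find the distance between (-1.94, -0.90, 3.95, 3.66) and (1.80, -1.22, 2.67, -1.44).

(Σ|x_i - y_i|^5)^(1/5) = (|-1.94 - 1.8|^5 + |-0.9 - (-1.22)|^5 + |3.95 - 2.67|^5 + |3.66 - (-1.44)|^5)^(1/5)
= (3.74^5 + 0.32^5 + 1.28^5 + 5.1^5)^(1/5) ≈ (731.742 + 0.0034 + 3.436 + 3450.2525)^(1/5) = (4185.4339)^(1/5) ≈ 5.3009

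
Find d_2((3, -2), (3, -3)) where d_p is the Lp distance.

(Σ|x_i - y_i|^2)^(1/2) = (|3 - 3|^2 + |-2 - (-3)|^2)^(1/2)
= (0^2 + 1^2)^(1/2) = (0 + 1)^(1/2) = (1)^(1/2) = 1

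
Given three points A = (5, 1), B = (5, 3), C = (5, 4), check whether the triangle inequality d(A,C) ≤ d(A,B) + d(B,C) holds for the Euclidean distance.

d(A,B) = √(0² + 2²) = √4 = 2, d(B,C) = √(0² + 1²) = √1 = 1, d(A,C) = √(0² + 3²) = √9 = 3.
d(A,C) = 3 ≤ 2 + 1 = 3. Triangle inequality is satisfied.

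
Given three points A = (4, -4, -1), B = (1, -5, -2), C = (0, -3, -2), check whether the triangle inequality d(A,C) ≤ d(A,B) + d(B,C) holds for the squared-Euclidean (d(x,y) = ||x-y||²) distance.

d(A,B) = 3² + 1² + 1² = 11, d(B,C) = 1² + 2² + 0² = 5, d(A,C) = 4² + 1² + 1² = 18.
d(A,C) = 18 > 11 + 5 = 16. Triangle inequality is VIOLATED. (Squared-Euclidean is not a metric — this is a counterexample.)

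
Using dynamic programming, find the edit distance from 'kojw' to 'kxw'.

Let D[i][j] be the edit distance between the first i characters of 'kojw' and the first j characters of 'kxw', with D[i][0] = i, D[0][j] = j, and D[i][j] = D[i-1][j-1] if the characters match, else 1 + min(D[i-1][j], D[i][j-1], D[i-1][j-1]). Filling the table (rows: prefixes of 'kojw', columns: prefixes of 'kxw'):
     ε  k  x  w
  ε  0  1  2  3
  k  1  0  1  2
  o  2  1  1  2
  j  3  2  2  2
  w  4  3  3  2
The bottom-right entry gives D[4][3] = 2, so no sequence of fewer than 2 edits works. Backtracking through the table gives one optimal edit sequence (2 edits):
  kojw → kjw (del o @2)
  kjw → kxw (sub j→x @2)
Edit distance = 2.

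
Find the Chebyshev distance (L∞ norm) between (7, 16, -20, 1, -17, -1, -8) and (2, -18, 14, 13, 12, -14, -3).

max(|x_i - y_i|) = max(|7 - 2|, |16 - (-18)|, |-20 - 14|, |1 - 13|, |-17 - 12|, |-1 - (-14)|, |-8 - (-3)|) = max(5, 34, 34, 12, 29, 13, 5) = 34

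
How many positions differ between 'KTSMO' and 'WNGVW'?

Differing positions: 1, 2, 3, 4, 5. Hamming distance = 5.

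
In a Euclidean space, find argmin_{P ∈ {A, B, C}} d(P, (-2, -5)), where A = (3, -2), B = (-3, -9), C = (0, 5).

Distances: d(A) ≈ 5.831, d(B) ≈ 4.1231, d(C) ≈ 10.198. Nearest: B = (-3, -9) with distance 4.1231.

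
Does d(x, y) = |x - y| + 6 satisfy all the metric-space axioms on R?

No. d fails identity of indiscernibles (specifically d(x,x) = 0): d(2, 2) = |2 - 2| + 6 = 0 + 6 = 6 ≠ 0.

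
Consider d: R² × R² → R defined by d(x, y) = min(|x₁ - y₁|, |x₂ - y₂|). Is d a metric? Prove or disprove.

No. d fails identity of indiscernibles: take x = (5, 0) and y = (5, 4). Then d(x,y) = min(|5 - 5|, |0 - 4|) = min(0, 4) = 0, yet x ≠ y.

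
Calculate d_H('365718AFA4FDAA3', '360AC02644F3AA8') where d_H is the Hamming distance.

Differing positions: 3, 4, 5, 6, 7, 8, 9, 12, 15. Hamming distance = 9.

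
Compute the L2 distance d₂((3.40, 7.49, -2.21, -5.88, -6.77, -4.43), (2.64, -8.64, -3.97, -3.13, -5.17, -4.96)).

√(Σ(x_i - y_i)²) = √((3.4 - 2.64)² + (7.49 - (-8.64))² + (-2.21 - (-3.97))² + (-5.88 - (-3.13))² + (-6.77 - (-5.17))² + (-4.43 - (-4.96))²)
= √(0.76² + 16.13² + 1.76² + (-2.75)² + (-1.6)² + 0.53²) = √(0.5776 + 260.1769 + 3.0976 + 7.5625 + 2.56 + 0.2809) = √274.2555 ≈ 16.5607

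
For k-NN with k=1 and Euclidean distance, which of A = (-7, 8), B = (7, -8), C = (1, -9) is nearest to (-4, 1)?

Distances: d(A) ≈ 7.6158, d(B) ≈ 14.2127, d(C) ≈ 11.1803. Nearest: A = (-7, 8) with distance 7.6158.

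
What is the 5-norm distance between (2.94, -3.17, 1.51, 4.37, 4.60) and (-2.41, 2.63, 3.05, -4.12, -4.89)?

(Σ|x_i - y_i|^5)^(1/5) = (|2.94 - (-2.41)|^5 + |-3.17 - 2.63|^5 + |1.51 - 3.05|^5 + |4.37 - (-4.12)|^5 + |4.6 - (-4.89)|^5)^(1/5)
= (5.35^5 + 5.8^5 + 1.54^5 + 8.49^5 + 9.49^5)^(1/5) ≈ (4382.9742 + 6563.5677 + 8.6617 + 44110.1415 + 76971.6971)^(1/5) = (132037.0422)^(1/5) ≈ 10.5716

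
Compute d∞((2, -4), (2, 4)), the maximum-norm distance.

max(|x_i - y_i|) = max(|2 - 2|, |-4 - 4|) = max(0, 8) = 8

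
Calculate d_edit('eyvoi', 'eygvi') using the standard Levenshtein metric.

Let D[i][j] be the edit distance between the first i characters of 'eyvoi' and the first j characters of 'eygvi', with D[i][0] = i, D[0][j] = j, and D[i][j] = D[i-1][j-1] if the characters match, else 1 + min(D[i-1][j], D[i][j-1], D[i-1][j-1]). Filling the table (rows: prefixes of 'eyvoi', columns: prefixes of 'eygvi'):
     ε  e  y  g  v  i
  ε  0  1  2  3  4  5
  e  1  0  1  2  3  4
  y  2  1  0  1  2  3
  v  3  2  1  1  1  2
  o  4  3  2  2  2  2
  i  5  4  3  3  3  2
The bottom-right entry gives D[5][5] = 2, so no sequence of fewer than 2 edits works. Backtracking through the table gives one optimal edit sequence (2 edits):
  eyvoi → eygoi (sub v→g @3)
  eygoi → eygvi (sub o→v @4)
Edit distance = 2.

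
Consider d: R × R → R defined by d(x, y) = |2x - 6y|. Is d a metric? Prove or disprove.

No. d fails symmetry: d(8, 4) = |2·8 - 6·4| = |-8| = 8, but d(4, 8) = |2·4 - 6·8| = |-40| = 40. Since 8 ≠ 40, d(x,y) ≠ d(y,x) in general.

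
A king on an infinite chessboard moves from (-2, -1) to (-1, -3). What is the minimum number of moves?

max(|x_i - y_i|) = max(|-2 - (-1)|, |-1 - (-3)|) = max(1, 2) = 2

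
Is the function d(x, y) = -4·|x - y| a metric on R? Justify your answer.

No. With c = -4 < 0, d fails non-negativity: d(3, 12) = -4·|3 - 12| = -4·9 = -36 < 0.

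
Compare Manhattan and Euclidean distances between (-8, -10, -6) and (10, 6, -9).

L1 = |-8 - 10| + |-10 - 6| + |-6 - (-9)| = 18 + 16 + 3 = 37
L2 = √(18² + 16² + 3²) = √589 ≈ 24.2693
L1 ≥ L2 always (equality iff movement is along one axis); L1 > L2 here.
Ratio L1/L2 = 37/√589 ≈ 1.5246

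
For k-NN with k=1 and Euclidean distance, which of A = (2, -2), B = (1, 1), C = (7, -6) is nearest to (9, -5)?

Distances: d(A) ≈ 7.6158, d(B) = 10, d(C) ≈ 2.2361. Nearest: C = (7, -6) with distance 2.2361.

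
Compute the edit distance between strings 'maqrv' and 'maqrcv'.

Let D[i][j] be the edit distance between the first i characters of 'maqrv' and the first j characters of 'maqrcv', with D[i][0] = i, D[0][j] = j, and D[i][j] = D[i-1][j-1] if the characters match, else 1 + min(D[i-1][j], D[i][j-1], D[i-1][j-1]). Filling the table (rows: prefixes of 'maqrv', columns: prefixes of 'maqrcv'):
     ε  m  a  q  r  c  v
  ε  0  1  2  3  4  5  6
  m  1  0  1  2  3  4  5
  a  2  1  0  1  2  3  4
  q  3  2  1  0  1  2  3
  r  4  3  2  1  0  1  2
  v  5  4  3  2  1  1  1
The bottom-right entry gives D[5][6] = 1, so no sequence of fewer than 1 edit works. Backtracking through the table gives one optimal edit sequence (1 edit):
  maqrv → maqrcv (ins c @5)
Edit distance = 1.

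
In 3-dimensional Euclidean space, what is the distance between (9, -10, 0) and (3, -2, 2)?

√(Σ(x_i - y_i)²) = √((9 - 3)² + (-10 - (-2))² + (0 - 2)²)
= √(6² + (-8)² + (-2)²) = √(36 + 64 + 4) = √104 ≈ 10.198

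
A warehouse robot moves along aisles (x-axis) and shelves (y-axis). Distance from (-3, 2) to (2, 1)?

Σ|x_i - y_i| = |-3 - 2| + |2 - 1| = 5 + 1 = 6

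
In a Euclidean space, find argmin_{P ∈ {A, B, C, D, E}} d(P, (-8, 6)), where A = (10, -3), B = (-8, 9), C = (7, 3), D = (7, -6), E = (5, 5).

Distances: d(A) ≈ 20.1246, d(B) = 3, d(C) ≈ 15.2971, d(D) ≈ 19.2094, d(E) ≈ 13.0384. Nearest: B = (-8, 9) with distance 3.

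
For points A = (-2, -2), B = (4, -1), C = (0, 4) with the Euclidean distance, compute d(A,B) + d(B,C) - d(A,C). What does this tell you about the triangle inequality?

d(A,B) = √(6² + 1²) = √37 ≈ 6.0828, d(B,C) = √(4² + 5²) = √41 ≈ 6.4031, d(A,C) = √(2² + 6²) = √40 ≈ 6.3246.
d(A,B) + d(B,C) - d(A,C) = 6.0828 + 6.4031 - 6.3246 = 12.4859 - 6.3246 = 6.1613 (to 4 decimal places). This is ≥ 0, so the triangle inequality holds for these points.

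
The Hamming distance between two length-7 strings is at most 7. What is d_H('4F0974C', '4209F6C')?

Differing positions: 2, 5, 6. Hamming distance = 3. The maximum possible Hamming distance for length-7 strings is 7, so d_H/7 = 3/7 ≈ 0.4286.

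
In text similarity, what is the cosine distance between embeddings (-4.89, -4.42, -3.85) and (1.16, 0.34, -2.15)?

With u = (-4.89, -4.42, -3.85), v = (1.16, 0.34, -2.15):
u·v = (-4.89)·1.16 + (-4.42)·0.34 + (-3.85)·(-2.15) = (-5.6724) + (-1.5028) + 8.2775 = 1.1023.
|u| = √((-4.89)² + (-4.42)² + (-3.85)²) = √(23.9121 + 19.5364 + 14.8225) = √58.271, |v| = √(1.16² + 0.34² + (-2.15)²) = √(1.3456 + 0.1156 + 4.6225) = √6.0837.
cos θ = (u·v)/(|u||v|) = 1.1023/(√58.271·√6.0837) ≈ 0.0585
Cosine distance = 1 - cos θ ≈ 1 - 0.0585 = 0.9415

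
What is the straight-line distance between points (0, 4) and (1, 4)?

√(Σ(x_i - y_i)²) = √((0 - 1)² + (4 - 4)²)
= √((-1)² + 0²) = √(1 + 0) = √1 = 1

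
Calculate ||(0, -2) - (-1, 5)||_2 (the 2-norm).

(Σ|x_i - y_i|^2)^(1/2) = (|0 - (-1)|^2 + |-2 - 5|^2)^(1/2)
= (1^2 + 7^2)^(1/2) = (1 + 49)^(1/2) = (50)^(1/2) ≈ 7.0711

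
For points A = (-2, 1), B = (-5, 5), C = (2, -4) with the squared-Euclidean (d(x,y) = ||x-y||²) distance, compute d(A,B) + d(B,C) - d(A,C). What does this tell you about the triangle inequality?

d(A,B) = 3² + 4² = 25, d(B,C) = 7² + 9² = 130, d(A,C) = 4² + 5² = 41.
d(A,B) + d(B,C) - d(A,C) = 25 + 130 - 41 = 155 - 41 = 114. This is ≥ 0, so the triangle inequality holds for these points.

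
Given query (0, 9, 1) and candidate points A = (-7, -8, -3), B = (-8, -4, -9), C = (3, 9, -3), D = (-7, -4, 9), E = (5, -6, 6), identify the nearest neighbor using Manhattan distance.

Distances: d(A) = 28, d(B) = 31, d(C) = 7, d(D) = 28, d(E) = 25. Nearest: C = (3, 9, -3) with distance 7.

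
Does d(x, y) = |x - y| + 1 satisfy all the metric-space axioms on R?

No. d fails identity of indiscernibles (specifically d(x,x) = 0): d(2, 2) = |2 - 2| + 1 = 0 + 1 = 1 ≠ 0.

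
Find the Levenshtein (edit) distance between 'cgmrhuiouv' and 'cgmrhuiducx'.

Let D[i][j] be the edit distance between the first i characters of 'cgmrhuiouv' and the first j characters of 'cgmrhuiducx', with D[i][0] = i, D[0][j] = j, and D[i][j] = D[i-1][j-1] if the characters match, else 1 + min(D[i-1][j], D[i][j-1], D[i-1][j-1]). Filling the table (rows: prefixes of 'cgmrhuiouv', columns: prefixes of 'cgmrhuiducx'):
     ε  c  g  m  r  h  u  i  d  u  c  x
  ε  0  1  2  3  4  5  6  7  8  9 10 11
  c  1  0  1  2  3  4  5  6  7  8  9 10
  g  2  1  0  1  2  3  4  5  6  7  8  9
  m  3  2  1  0  1  2  3  4  5  6  7  8
  r  4  3  2  1  0  1  2  3  4  5  6  7
  h  5  4  3  2  1  0  1  2  3  4  5  6
  u  6  5  4  3  2  1  0  1  2  3  4  5
  i  7  6  5  4  3  2  1  0  1  2  3  4
  o  8  7  6  5  4  3  2  1  1  2  3  4
  u  9  8  7  6  5  4  3  2  2  1  2  3
  v 10  9  8  7  6  5  4  3  3  2  2  3
The bottom-right entry gives D[10][11] = 3, so no sequence of fewer than 3 edits works. Backtracking through the table gives one optimal edit sequence (3 edits):
  cgmrhuiouv → cgmrhuiduv (sub o→d @8)
  cgmrhuiduv → cgmrhuiducv (ins c @10)
  cgmrhuiducv → cgmrhuiducx (sub v→x @11)
Edit distance = 3.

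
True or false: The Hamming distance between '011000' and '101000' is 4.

Differing positions: 1, 2. Hamming distance = 2, so the claim that d_H = 4 is false.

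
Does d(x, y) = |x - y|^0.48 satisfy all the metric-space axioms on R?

Yes. With 0 < p = 0.48 ≤ 1, d(x,y) = |x-y|^0.48 is a metric on R. Non-negativity and symmetry are immediate; |x-y|^0.48 = 0 ⟺ |x-y| = 0 ⟺ x = y. For the triangle inequality, the function t ↦ t^0.48 is subadditive on [0,∞) when p ≤ 1, so |x-z|^0.48 ≤ (|x-y| + |y-z|)^0.48 ≤ |x-y|^0.48 + |y-z|^0.48.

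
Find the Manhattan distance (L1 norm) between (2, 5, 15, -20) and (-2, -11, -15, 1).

Σ|x_i - y_i| = |2 - (-2)| + |5 - (-11)| + |15 - (-15)| + |-20 - 1| = 4 + 16 + 30 + 21 = 71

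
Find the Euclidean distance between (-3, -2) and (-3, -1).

√(Σ(x_i - y_i)²) = √((-3 - (-3))² + (-2 - (-1))²)
= √(0² + (-1)²) = √(0 + 1) = √1 = 1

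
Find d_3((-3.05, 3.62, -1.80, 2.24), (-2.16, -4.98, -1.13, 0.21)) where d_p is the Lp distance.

(Σ|x_i - y_i|^3)^(1/3) = (|-3.05 - (-2.16)|^3 + |3.62 - (-4.98)|^3 + |-1.8 - (-1.13)|^3 + |2.24 - 0.21|^3)^(1/3)
= (0.89^3 + 8.6^3 + 0.67^3 + 2.03^3)^(1/3) ≈ (0.705 + 636.056 + 0.3008 + 8.3654)^(1/3) = (645.4272)^(1/3) ≈ 8.642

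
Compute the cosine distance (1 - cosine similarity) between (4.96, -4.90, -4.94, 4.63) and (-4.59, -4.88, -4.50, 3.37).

With u = (4.96, -4.90, -4.94, 4.63), v = (-4.59, -4.88, -4.50, 3.37):
u·v = 4.96·(-4.59) + (-4.9)·(-4.88) + (-4.94)·(-4.5) + 4.63·3.37 = (-22.7664) + 23.912 + 22.23 + 15.6031 = 38.9787.
|u| = √(4.96² + (-4.9)² + (-4.94)² + 4.63²) = √(24.6016 + 24.01 + 24.4036 + 21.4369) = √94.4521, |v| = √((-4.59)² + (-4.88)² + (-4.5)² + 3.37²) = √(21.0681 + 23.8144 + 20.25 + 11.3569) = √76.4894.
cos θ = (u·v)/(|u||v|) = 38.9787/(√94.4521·√76.4894) ≈ 0.4586
Cosine distance = 1 - cos θ ≈ 1 - 0.4586 = 0.5414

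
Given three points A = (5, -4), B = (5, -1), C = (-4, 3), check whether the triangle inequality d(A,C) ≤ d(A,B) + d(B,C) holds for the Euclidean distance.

d(A,B) = √(0² + 3²) = √9 = 3, d(B,C) = √(9² + 4²) = √97 ≈ 9.8489, d(A,C) = √(9² + 7²) = √130 ≈ 11.4018.
d(A,C) ≈ 11.4018 ≤ 3 + 9.8489 = 12.8489. Triangle inequality is satisfied.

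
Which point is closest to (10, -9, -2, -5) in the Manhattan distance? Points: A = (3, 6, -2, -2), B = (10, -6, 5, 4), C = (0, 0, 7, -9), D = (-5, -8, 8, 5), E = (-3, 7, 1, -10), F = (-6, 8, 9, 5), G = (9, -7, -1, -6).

Distances: d(A) = 25, d(B) = 19, d(C) = 32, d(D) = 36, d(E) = 37, d(F) = 54, d(G) = 5. Nearest: G = (9, -7, -1, -6) with distance 5.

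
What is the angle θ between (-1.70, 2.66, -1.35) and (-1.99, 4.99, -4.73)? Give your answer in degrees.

With u = (-1.70, 2.66, -1.35), v = (-1.99, 4.99, -4.73):
u·v = (-1.7)·(-1.99) + 2.66·4.99 + (-1.35)·(-4.73) = 3.383 + 13.2734 + 6.3855 = 23.0419.
|u| = √((-1.7)² + 2.66² + (-1.35)²) = √(2.89 + 7.0756 + 1.8225) = √11.7881, |v| = √((-1.99)² + 4.99² + (-4.73)²) = √(3.9601 + 24.9001 + 22.3729) = √51.2331.
cos θ = (u·v)/(|u||v|) = 23.0419/(√11.7881·√51.2331) ≈ 0.937607
θ = arccos(0.937607) ≈ 20.35°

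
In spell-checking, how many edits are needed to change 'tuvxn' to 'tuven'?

Let D[i][j] be the edit distance between the first i characters of 'tuvxn' and the first j characters of 'tuven', with D[i][0] = i, D[0][j] = j, and D[i][j] = D[i-1][j-1] if the characters match, else 1 + min(D[i-1][j], D[i][j-1], D[i-1][j-1]). Filling the table (rows: prefixes of 'tuvxn', columns: prefixes of 'tuven'):
     ε  t  u  v  e  n
  ε  0  1  2  3  4  5
  t  1  0  1  2  3  4
  u  2  1  0  1  2  3
  v  3  2  1  0  1  2
  x  4  3  2  1  1  2
  n  5  4  3  2  2  1
The bottom-right entry gives D[5][5] = 1, so no sequence of fewer than 1 edit works. Backtracking through the table gives one optimal edit sequence (1 edit):
  tuvxn → tuven (sub x→e @4)
Edit distance = 1.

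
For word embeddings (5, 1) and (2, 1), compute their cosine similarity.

With u = (5, 1), v = (2, 1):
u·v = 5·2 + 1·1 = 10 + 1 = 11.
|u| = √(5² + 1²) = √26, |v| = √(2² + 1²) = √5, so |u||v| = √(26·5) = √130.
cos θ = (u·v)/(|u||v|) = 11/√130 ≈ 0.9648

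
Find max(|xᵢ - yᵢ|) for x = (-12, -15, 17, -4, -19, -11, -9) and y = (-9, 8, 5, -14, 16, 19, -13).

max(|x_i - y_i|) = max(|-12 - (-9)|, |-15 - 8|, |17 - 5|, |-4 - (-14)|, |-19 - 16|, |-11 - 19|, |-9 - (-13)|) = max(3, 23, 12, 10, 35, 30, 4) = 35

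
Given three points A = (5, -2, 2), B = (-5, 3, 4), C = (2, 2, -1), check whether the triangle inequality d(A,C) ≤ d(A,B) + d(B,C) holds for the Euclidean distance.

d(A,B) = √(10² + 5² + 2²) = √129 ≈ 11.3578, d(B,C) = √(7² + 1² + 5²) = √75 ≈ 8.6603, d(A,C) = √(3² + 4² + 3²) = √34 ≈ 5.831.
d(A,C) ≈ 5.831 ≤ 11.3578 + 8.6603 = 20.0181. Triangle inequality is satisfied.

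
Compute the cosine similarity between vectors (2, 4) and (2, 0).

With u = (2, 4), v = (2, 0):
u·v = 2·2 + 4·0 = 4 + 0 = 4.
|u| = √(2² + 4²) = √20, |v| = √(2² + 0²) = √4, so |u||v| = √(20·4) = √80.
cos θ = (u·v)/(|u||v|) = 4/√80 ≈ 0.4472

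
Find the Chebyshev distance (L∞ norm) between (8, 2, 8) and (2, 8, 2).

max(|x_i - y_i|) = max(|8 - 2|, |2 - 8|, |8 - 2|) = max(6, 6, 6) = 6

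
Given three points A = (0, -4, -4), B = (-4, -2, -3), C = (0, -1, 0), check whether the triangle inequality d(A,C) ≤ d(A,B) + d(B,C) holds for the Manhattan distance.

d(A,B) = 4 + 2 + 1 = 7, d(B,C) = 4 + 1 + 3 = 8, d(A,C) = 0 + 3 + 4 = 7.
d(A,C) = 7 ≤ 7 + 8 = 15. Triangle inequality is satisfied.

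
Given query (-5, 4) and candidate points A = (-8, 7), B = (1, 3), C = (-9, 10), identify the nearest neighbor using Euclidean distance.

Distances: d(A) ≈ 4.2426, d(B) ≈ 6.0828, d(C) ≈ 7.2111. Nearest: A = (-8, 7) with distance 4.2426.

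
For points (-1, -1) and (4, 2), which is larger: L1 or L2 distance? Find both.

L1 = |-1 - 4| + |-1 - 2| = 5 + 3 = 8
L2 = √(5² + 3²) = √34 ≈ 5.831
L1 ≥ L2 always (equality iff movement is along one axis); L1 > L2 here.
Ratio L1/L2 = 8/√34 ≈ 1.372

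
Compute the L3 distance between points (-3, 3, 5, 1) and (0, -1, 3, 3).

(Σ|x_i - y_i|^3)^(1/3) = (|-3 - 0|^3 + |3 - (-1)|^3 + |5 - 3|^3 + |1 - 3|^3)^(1/3)
= (3^3 + 4^3 + 2^3 + 2^3)^(1/3) = (27 + 64 + 8 + 8)^(1/3) = (107)^(1/3) ≈ 4.7475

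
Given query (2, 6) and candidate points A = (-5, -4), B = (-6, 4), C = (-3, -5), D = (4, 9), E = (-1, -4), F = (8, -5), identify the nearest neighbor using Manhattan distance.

Distances: d(A) = 17, d(B) = 10, d(C) = 16, d(D) = 5, d(E) = 13, d(F) = 17. Nearest: D = (4, 9) with distance 5.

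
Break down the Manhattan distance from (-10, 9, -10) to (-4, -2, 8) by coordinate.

Σ|x_i - y_i| = |-10 - (-4)| + |9 - (-2)| + |-10 - 8| = 6 + 11 + 18 = 35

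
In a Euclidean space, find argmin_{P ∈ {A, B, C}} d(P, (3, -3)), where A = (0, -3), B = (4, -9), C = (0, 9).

Distances: d(A) = 3, d(B) ≈ 6.0828, d(C) ≈ 12.3693. Nearest: A = (0, -3) with distance 3.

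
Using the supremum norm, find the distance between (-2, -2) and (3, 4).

max(|x_i - y_i|) = max(|-2 - 3|, |-2 - 4|) = max(5, 6) = 6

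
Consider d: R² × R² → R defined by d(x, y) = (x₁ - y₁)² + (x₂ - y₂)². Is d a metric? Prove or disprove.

No. The squared Euclidean distance fails the triangle inequality. Counterexample: x = (0, 0), y = (3, 3), z = (6, 6). d(x,z) = 6² + 6² = 72, but d(x,y) + d(y,z) = (3² + 3²) + (3² + 3²) = 18 + 18 = 36. Since 72 > 36, the triangle inequality is violated. (Note: √d, the ordinary Euclidean distance, IS a metric.)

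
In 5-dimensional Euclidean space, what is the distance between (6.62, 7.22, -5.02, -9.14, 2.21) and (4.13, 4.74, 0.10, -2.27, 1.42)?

√(Σ(x_i - y_i)²) = √((6.62 - 4.13)² + (7.22 - 4.74)² + (-5.02 - 0.1)² + (-9.14 - (-2.27))² + (2.21 - 1.42)²)
= √(2.49² + 2.48² + (-5.12)² + (-6.87)² + 0.79²) = √(6.2001 + 6.1504 + 26.2144 + 47.1969 + 0.6241) = √86.3859 ≈ 9.2944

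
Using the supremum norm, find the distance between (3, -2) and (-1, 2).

max(|x_i - y_i|) = max(|3 - (-1)|, |-2 - 2|) = max(4, 4) = 4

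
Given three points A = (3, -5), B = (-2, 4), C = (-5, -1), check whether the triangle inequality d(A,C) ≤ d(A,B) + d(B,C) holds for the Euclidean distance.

d(A,B) = √(5² + 9²) = √106 ≈ 10.2956, d(B,C) = √(3² + 5²) = √34 ≈ 5.831, d(A,C) = √(8² + 4²) = √80 ≈ 8.9443.
d(A,C) ≈ 8.9443 ≤ 10.2956 + 5.831 = 16.1266. Triangle inequality is satisfied.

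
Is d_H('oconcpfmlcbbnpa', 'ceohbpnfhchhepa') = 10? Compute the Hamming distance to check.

Differing positions: 1, 2, 4, 5, 7, 8, 9, 11, 12, 13. Hamming distance = 10, so the claim is true.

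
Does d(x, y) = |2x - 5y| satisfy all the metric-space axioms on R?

No. d fails symmetry: d(9, 4) = |2·9 - 5·4| = |-2| = 2, but d(4, 9) = |2·4 - 5·9| = |-37| = 37. Since 2 ≠ 37, d(x,y) ≠ d(y,x) in general.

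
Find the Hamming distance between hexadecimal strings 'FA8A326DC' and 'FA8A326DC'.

Differing positions: none. Hamming distance = 0.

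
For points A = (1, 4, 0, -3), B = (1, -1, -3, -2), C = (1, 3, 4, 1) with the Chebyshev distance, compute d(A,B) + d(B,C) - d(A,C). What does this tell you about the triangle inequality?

d(A,B) = max(0, 5, 3, 1) = 5, d(B,C) = max(0, 4, 7, 3) = 7, d(A,C) = max(0, 1, 4, 4) = 4.
d(A,B) + d(B,C) - d(A,C) = 5 + 7 - 4 = 12 - 4 = 8. This is ≥ 0, so the triangle inequality holds for these points.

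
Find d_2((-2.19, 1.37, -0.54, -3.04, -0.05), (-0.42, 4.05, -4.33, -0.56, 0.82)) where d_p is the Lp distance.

(Σ|x_i - y_i|^2)^(1/2) = (|-2.19 - (-0.42)|^2 + |1.37 - 4.05|^2 + |-0.54 - (-4.33)|^2 + |-3.04 - (-0.56)|^2 + |-0.05 - 0.82|^2)^(1/2)
= (1.77^2 + 2.68^2 + 3.79^2 + 2.48^2 + 0.87^2)^(1/2) = (3.1329 + 7.1824 + 14.3641 + 6.1504 + 0.7569)^(1/2) = (31.5867)^(1/2) ≈ 5.6202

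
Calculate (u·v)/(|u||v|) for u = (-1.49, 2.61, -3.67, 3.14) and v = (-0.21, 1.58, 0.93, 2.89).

With u = (-1.49, 2.61, -3.67, 3.14), v = (-0.21, 1.58, 0.93, 2.89):
u·v = (-1.49)·(-0.21) + 2.61·1.58 + (-3.67)·0.93 + 3.14·2.89 = 0.3129 + 4.1238 + (-3.4131) + 9.0746 = 10.0982.
|u| = √((-1.49)² + 2.61² + (-3.67)² + 3.14²) = √(2.2201 + 6.8121 + 13.4689 + 9.8596) = √32.3607, |v| = √((-0.21)² + 1.58² + 0.93² + 2.89²) = √(0.0441 + 2.4964 + 0.8649 + 8.3521) = √11.7575.
cos θ = (u·v)/(|u||v|) = 10.0982/(√32.3607·√11.7575) ≈ 0.5177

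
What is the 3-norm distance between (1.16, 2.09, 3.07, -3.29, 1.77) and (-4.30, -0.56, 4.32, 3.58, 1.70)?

(Σ|x_i - y_i|^3)^(1/3) = (|1.16 - (-4.3)|^3 + |2.09 - (-0.56)|^3 + |3.07 - 4.32|^3 + |-3.29 - 3.58|^3 + |1.77 - 1.7|^3)^(1/3)
= (5.46^3 + 2.65^3 + 1.25^3 + 6.87^3 + 0.07^3)^(1/3) ≈ (162.7713 + 18.6096 + 1.9531 + 324.2427 + 0.0003)^(1/3) = (507.577)^(1/3) ≈ 7.9769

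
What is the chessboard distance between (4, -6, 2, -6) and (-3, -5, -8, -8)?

max(|x_i - y_i|) = max(|4 - (-3)|, |-6 - (-5)|, |2 - (-8)|, |-6 - (-8)|) = max(7, 1, 10, 2) = 10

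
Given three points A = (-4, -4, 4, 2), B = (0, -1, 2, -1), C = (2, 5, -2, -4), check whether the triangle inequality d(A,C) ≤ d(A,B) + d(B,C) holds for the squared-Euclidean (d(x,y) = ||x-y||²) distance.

d(A,B) = 4² + 3² + 2² + 3² = 38, d(B,C) = 2² + 6² + 4² + 3² = 65, d(A,C) = 6² + 9² + 6² + 6² = 189.
d(A,C) = 189 > 38 + 65 = 103. Triangle inequality is VIOLATED. (Squared-Euclidean is not a metric — this is a counterexample.)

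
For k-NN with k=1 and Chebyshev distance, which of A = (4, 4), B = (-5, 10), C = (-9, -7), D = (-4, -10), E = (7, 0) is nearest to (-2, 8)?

Distances: d(A) = 6, d(B) = 3, d(C) = 15, d(D) = 18, d(E) = 9. Nearest: B = (-5, 10) with distance 3.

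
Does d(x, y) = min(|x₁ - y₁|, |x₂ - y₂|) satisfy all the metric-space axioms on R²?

No. d fails identity of indiscernibles: take x = (0, 0) and y = (0, 5). Then d(x,y) = min(|0 - 0|, |0 - 5|) = min(0, 5) = 0, yet x ≠ y.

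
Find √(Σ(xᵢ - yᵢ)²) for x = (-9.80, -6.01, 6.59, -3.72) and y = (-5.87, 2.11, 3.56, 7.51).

√(Σ(x_i - y_i)²) = √((-9.8 - (-5.87))² + (-6.01 - 2.11)² + (6.59 - 3.56)² + (-3.72 - 7.51)²)
= √((-3.93)² + (-8.12)² + 3.03² + (-11.23)²) = √(15.4449 + 65.9344 + 9.1809 + 126.1129) = √216.6731 ≈ 14.7198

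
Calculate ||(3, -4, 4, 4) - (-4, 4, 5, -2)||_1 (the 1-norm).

Σ|x_i - y_i| = |3 - (-4)| + |-4 - 4| + |4 - 5| + |4 - (-2)| = 7 + 8 + 1 + 6 = 22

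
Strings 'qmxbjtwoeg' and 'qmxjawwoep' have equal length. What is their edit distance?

Let D[i][j] be the edit distance between the first i characters of 'qmxbjtwoeg' and the first j characters of 'qmxjawwoep', with D[i][0] = i, D[0][j] = j, and D[i][j] = D[i-1][j-1] if the characters match, else 1 + min(D[i-1][j], D[i][j-1], D[i-1][j-1]). Filling the table (rows: prefixes of 'qmxbjtwoeg', columns: prefixes of 'qmxjawwoep'):
     ε  q  m  x  j  a  w  w  o  e  p
  ε  0  1  2  3  4  5  6  7  8  9 10
  q  1  0  1  2  3  4  5  6  7  8  9
  m  2  1  0  1  2  3  4  5  6  7  8
  x  3  2  1  0  1  2  3  4  5  6  7
  b  4  3  2  1  1  2  3  4  5  6  7
  j  5  4  3  2  1  2  3  4  5  6  7
  t  6  5  4  3  2  2  3  4  5  6  7
  w  7  6  5  4  3  3  2  3  4  5  6
  o  8  7  6  5  4  4  3  3  3  4  5
  e  9  8  7  6  5  5  4  4  4  3  4
  g 10  9  8  7  6  6  5  5  5  4  4
The bottom-right entry gives D[10][10] = 4, so no sequence of fewer than 4 edits works. Backtracking through the table gives one optimal edit sequence (4 edits):
  qmxbjtwoeg → qmxjjtwoeg (sub b→j @4)
  qmxjjtwoeg → qmxjatwoeg (sub j→a @5)
  qmxjatwoeg → qmxjawwoeg (sub t→w @6)
  qmxjawwoeg → qmxjawwoep (sub g→p @10)
Edit distance = 4.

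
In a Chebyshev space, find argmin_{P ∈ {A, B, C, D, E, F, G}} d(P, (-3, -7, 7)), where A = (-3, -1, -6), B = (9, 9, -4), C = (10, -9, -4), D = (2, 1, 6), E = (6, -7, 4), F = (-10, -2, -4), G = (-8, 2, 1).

Distances: d(A) = 13, d(B) = 16, d(C) = 13, d(D) = 8, d(E) = 9, d(F) = 11, d(G) = 9. Nearest: D = (2, 1, 6) with distance 8.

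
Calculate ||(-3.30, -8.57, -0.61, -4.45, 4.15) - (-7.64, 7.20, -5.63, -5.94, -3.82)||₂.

√(Σ(x_i - y_i)²) = √((-3.3 - (-7.64))² + (-8.57 - 7.2)² + (-0.61 - (-5.63))² + (-4.45 - (-5.94))² + (4.15 - (-3.82))²)
= √(4.34² + (-15.77)² + 5.02² + 1.49² + 7.97²) = √(18.8356 + 248.6929 + 25.2004 + 2.2201 + 63.5209) = √358.4699 ≈ 18.9333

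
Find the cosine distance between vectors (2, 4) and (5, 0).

With u = (2, 4), v = (5, 0):
u·v = 2·5 + 4·0 = 10 + 0 = 10.
|u| = √(2² + 4²) = √20, |v| = √(5² + 0²) = √25, so |u||v| = √(20·25) = √500.
cos θ = (u·v)/(|u||v|) = 10/√500 ≈ 0.4472
Cosine distance = 1 - cos θ ≈ 1 - 0.4472 = 0.5528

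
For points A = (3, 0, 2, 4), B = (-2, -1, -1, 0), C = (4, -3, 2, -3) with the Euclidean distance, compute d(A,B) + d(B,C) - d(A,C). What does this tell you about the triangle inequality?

d(A,B) = √(5² + 1² + 3² + 4²) = √51 ≈ 7.1414, d(B,C) = √(6² + 2² + 3² + 3²) = √58 ≈ 7.6158, d(A,C) = √(1² + 3² + 0² + 7²) = √59 ≈ 7.6811.
d(A,B) + d(B,C) - d(A,C) = 7.1414 + 7.6158 - 7.6811 = 14.7572 - 7.6811 = 7.0761 (to 4 decimal places). This is ≥ 0, so the triangle inequality holds for these points.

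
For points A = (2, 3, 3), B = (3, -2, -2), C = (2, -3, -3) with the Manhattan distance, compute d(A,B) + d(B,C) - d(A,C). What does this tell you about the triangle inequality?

d(A,B) = 1 + 5 + 5 = 11, d(B,C) = 1 + 1 + 1 = 3, d(A,C) = 0 + 6 + 6 = 12.
d(A,B) + d(B,C) - d(A,C) = 11 + 3 - 12 = 14 - 12 = 2. This is ≥ 0, so the triangle inequality holds for these points.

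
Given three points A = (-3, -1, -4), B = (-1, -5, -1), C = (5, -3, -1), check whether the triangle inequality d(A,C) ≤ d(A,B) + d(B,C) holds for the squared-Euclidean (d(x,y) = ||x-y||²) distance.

d(A,B) = 2² + 4² + 3² = 29, d(B,C) = 6² + 2² + 0² = 40, d(A,C) = 8² + 2² + 3² = 77.
d(A,C) = 77 > 29 + 40 = 69. Triangle inequality is VIOLATED. (Squared-Euclidean is not a metric — this is a counterexample.)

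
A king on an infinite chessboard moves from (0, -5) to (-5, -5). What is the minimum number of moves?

max(|x_i - y_i|) = max(|0 - (-5)|, |-5 - (-5)|) = max(5, 0) = 5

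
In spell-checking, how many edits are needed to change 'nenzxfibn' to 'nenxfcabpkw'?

Let D[i][j] be the edit distance between the first i characters of 'nenzxfibn' and the first j characters of 'nenxfcabpkw', with D[i][0] = i, D[0][j] = j, and D[i][j] = D[i-1][j-1] if the characters match, else 1 + min(D[i-1][j], D[i][j-1], D[i-1][j-1]). Filling the table (rows: prefixes of 'nenzxfibn', columns: prefixes of 'nenxfcabpkw'):
     ε  n  e  n  x  f  c  a  b  p  k  w
  ε  0  1  2  3  4  5  6  7  8  9 10 11
  n  1  0  1  2  3  4  5  6  7  8  9 10
  e  2  1  0  1  2  3  4  5  6  7  8  9
  n  3  2  1  0  1  2  3  4  5  6  7  8
  z  4  3  2  1  1  2  3  4  5  6  7  8
  x  5  4  3  2  1  2  3  4  5  6  7  8
  f  6  5  4  3  2  1  2  3  4  5  6  7
  i  7  6  5  4  3  2  2  3  4  5  6  7
  b  8  7  6  5  4  3  3  3  3  4  5  6
  n  9  8  7  6  5  4  4  4  4  4  5  6
The bottom-right entry gives D[9][11] = 6, so no sequence of fewer than 6 edits works. Backtracking through the table gives one optimal edit sequence (6 edits):
  nenzxfibn → nenxfibn (del z @4)
  nenxfibn → nenxfcibn (ins c @6)
  nenxfcibn → nenxfcabn (sub i→a @7)
  nenxfcabn → nenxfcabpn (ins p @9)
  nenxfcabpn → nenxfcabpkn (ins k @10)
  nenxfcabpkn → nenxfcabpkw (sub n→w @11)
Edit distance = 6.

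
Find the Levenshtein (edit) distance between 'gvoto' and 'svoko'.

Let D[i][j] be the edit distance between the first i characters of 'gvoto' and the first j characters of 'svoko', with D[i][0] = i, D[0][j] = j, and D[i][j] = D[i-1][j-1] if the characters match, else 1 + min(D[i-1][j], D[i][j-1], D[i-1][j-1]). Filling the table (rows: prefixes of 'gvoto', columns: prefixes of 'svoko'):
     ε  s  v  o  k  o
  ε  0  1  2  3  4  5
  g  1  1  2  3  4  5
  v  2  2  1  2  3  4
  o  3  3  2  1  2  3
  t  4  4  3  2  2  3
  o  5  5  4  3  3  2
The bottom-right entry gives D[5][5] = 2, so no sequence of fewer than 2 edits works. Backtracking through the table gives one optimal edit sequence (2 edits):
  gvoto → svoto (sub g→s @1)
  svoto → svoko (sub t→k @4)
Edit distance = 2.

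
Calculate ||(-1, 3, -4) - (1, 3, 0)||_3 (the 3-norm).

(Σ|x_i - y_i|^3)^(1/3) = (|-1 - 1|^3 + |3 - 3|^3 + |-4 - 0|^3)^(1/3)
= (2^3 + 0^3 + 4^3)^(1/3) = (8 + 0 + 64)^(1/3) = (72)^(1/3) ≈ 4.1602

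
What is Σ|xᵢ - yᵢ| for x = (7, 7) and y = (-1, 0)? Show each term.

Σ|x_i - y_i| = |7 - (-1)| + |7 - 0| = 8 + 7 = 15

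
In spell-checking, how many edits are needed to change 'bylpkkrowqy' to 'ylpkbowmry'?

Let D[i][j] be the edit distance between the first i characters of 'bylpkkrowqy' and the first j characters of 'ylpkbowmry', with D[i][0] = i, D[0][j] = j, and D[i][j] = D[i-1][j-1] if the characters match, else 1 + min(D[i-1][j], D[i][j-1], D[i-1][j-1]). Filling the table (rows: prefixes of 'bylpkkrowqy', columns: prefixes of 'ylpkbowmry'):
     ε  y  l  p  k  b  o  w  m  r  y
  ε  0  1  2  3  4  5  6  7  8  9 10
  b  1  1  2  3  4  4  5  6  7  8  9
  y  2  1  2  3  4  5  5  6  7  8  8
  l  3  2  1  2  3  4  5  6  7  8  9
  p  4  3  2  1  2  3  4  5  6  7  8
  k  5  4  3  2  1  2  3  4  5  6  7
  k  6  5  4  3  2  2  3  4  5  6  7
  r  7  6  5  4  3  3  3  4  5  5  6
  o  8  7  6  5  4  4  3  4  5  6  6
  w  9  8  7  6  5  5  4  3  4  5  6
  q 10  9  8  7  6  6  5  4  4  5  6
  y 11 10  9  8  7  7  6  5  5  5  5
The bottom-right entry gives D[11][10] = 5, so no sequence of fewer than 5 edits works. Backtracking through the table gives one optimal edit sequence (5 edits):
  bylpkkrowqy → ylpkkrowqy (del b @1)
  ylpkkrowqy → ylpkrowqy (del k @4)
  ylpkrowqy → ylpkbowqy (sub r→b @5)
  ylpkbowqy → ylpkbowmqy (ins m @8)
  ylpkbowmqy → ylpkbowmry (sub q→r @9)
Edit distance = 5.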